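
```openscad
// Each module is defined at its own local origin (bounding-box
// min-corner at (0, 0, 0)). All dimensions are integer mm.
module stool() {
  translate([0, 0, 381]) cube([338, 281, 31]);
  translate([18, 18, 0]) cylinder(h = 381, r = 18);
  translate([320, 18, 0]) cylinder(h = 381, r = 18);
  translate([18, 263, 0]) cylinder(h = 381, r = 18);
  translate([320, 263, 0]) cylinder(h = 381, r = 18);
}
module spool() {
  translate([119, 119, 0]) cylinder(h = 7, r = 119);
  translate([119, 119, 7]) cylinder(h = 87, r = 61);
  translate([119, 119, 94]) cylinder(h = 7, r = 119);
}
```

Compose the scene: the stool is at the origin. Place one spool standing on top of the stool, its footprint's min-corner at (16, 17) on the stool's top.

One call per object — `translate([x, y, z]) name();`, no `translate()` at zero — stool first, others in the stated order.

stool();
translate([16, 17, 412]) spool();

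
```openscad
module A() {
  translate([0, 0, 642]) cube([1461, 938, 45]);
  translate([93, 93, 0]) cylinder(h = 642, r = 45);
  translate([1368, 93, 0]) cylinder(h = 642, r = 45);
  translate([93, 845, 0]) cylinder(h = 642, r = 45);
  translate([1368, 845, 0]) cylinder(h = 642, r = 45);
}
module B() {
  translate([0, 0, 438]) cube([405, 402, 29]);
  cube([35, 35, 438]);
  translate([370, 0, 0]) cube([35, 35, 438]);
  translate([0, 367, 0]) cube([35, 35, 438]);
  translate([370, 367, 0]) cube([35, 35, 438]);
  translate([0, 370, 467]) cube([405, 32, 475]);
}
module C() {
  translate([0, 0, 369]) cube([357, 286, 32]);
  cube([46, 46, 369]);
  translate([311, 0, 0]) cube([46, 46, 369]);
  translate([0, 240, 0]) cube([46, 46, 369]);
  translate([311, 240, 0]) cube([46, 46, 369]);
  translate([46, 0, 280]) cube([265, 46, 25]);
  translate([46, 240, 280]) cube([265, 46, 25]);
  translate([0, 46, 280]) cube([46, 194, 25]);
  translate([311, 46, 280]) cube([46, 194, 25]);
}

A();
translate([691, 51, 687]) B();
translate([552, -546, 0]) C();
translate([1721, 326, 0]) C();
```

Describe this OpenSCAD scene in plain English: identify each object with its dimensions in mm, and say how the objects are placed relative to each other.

A is a rectangular dining table. The top is 1461×938×45 mm with its upper surface at z = 687 mm. It stands on four round legs of 90 mm diameter, each leg's bounding box inset 48 mm from the nearest pair of top edges, running from the floor to the underside of the top.

B is a chair. The seat is a 405×402×29 mm slab with its top at z = 467 mm, on four 35×35 mm corner legs (flush with the seat edges, standing on z = 0). A flat backrest 32 mm thick, 475 mm tall, spans the full seat width and rises from the seat top along its +y edge, rear face flush with the rear of the seat.

C is a simple wooden stool: a rectangular seat 357 mm (x) by 286 mm (y), 32 mm thick, top face at z = 401 mm, on four square legs, each 46×46 mm in cross-section. The legs rest on z = 0, each flush with a corner of the seat. Four stretchers, 46 mm wide and 25 mm tall, connect adjacent legs with their undersides at z = 280 mm, each running between the inner faces of the legs it joins and aligned with the legs' outer faces on the other axis.

The chair is on top of the table. Two stools sit around the table at the −y, +x sides.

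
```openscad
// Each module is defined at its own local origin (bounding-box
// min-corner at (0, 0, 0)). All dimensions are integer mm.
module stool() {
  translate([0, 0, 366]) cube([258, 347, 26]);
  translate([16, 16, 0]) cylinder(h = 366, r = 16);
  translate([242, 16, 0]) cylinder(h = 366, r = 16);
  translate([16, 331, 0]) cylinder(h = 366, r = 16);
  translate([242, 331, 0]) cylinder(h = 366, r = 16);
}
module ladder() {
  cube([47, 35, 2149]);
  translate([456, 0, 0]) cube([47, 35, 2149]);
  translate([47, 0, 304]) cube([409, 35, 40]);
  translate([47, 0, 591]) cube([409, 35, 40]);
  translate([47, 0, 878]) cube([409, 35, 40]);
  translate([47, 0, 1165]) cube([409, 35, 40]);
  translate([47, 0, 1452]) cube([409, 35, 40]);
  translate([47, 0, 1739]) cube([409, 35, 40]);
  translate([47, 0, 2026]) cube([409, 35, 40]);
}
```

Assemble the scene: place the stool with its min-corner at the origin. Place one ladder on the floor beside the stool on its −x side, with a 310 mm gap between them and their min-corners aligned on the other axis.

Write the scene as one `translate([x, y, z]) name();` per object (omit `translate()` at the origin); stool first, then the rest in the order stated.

stool();
translate([-813, 0, 0]) ladder();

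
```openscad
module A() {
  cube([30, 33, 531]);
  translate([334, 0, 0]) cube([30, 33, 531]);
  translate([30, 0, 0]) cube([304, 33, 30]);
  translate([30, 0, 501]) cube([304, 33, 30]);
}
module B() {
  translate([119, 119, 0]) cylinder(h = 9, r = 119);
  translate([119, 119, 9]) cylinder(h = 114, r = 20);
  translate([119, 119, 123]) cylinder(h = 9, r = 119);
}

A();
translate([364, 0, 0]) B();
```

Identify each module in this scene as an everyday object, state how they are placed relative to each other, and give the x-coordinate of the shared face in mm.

The picture frame's +x face and the spool's −x face are both at x = 364 mm.

A is a picture frame. B is a spool. The spool is against the picture frame's +x side, with their −y faces flush. The x-coordinate of the shared face is 364 mm.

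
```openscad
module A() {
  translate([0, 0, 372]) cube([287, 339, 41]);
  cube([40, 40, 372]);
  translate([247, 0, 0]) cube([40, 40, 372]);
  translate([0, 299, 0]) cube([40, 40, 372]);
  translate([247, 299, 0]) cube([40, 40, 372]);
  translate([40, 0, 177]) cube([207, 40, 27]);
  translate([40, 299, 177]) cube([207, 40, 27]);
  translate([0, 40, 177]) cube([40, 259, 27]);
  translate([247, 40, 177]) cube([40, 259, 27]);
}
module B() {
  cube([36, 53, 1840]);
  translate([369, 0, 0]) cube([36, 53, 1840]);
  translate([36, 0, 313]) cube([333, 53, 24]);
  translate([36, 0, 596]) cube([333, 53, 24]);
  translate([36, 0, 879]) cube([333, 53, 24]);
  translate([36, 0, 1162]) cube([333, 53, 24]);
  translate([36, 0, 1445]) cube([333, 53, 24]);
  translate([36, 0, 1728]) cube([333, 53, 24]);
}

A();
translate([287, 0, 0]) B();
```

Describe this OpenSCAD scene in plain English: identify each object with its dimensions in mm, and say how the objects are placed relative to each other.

A is a four-legged stool. The seat is a 287×339×41 mm slab whose top surface is at z = 413 mm; four square legs, each 40×40 mm in cross-section, run from the floor (z = 0) to the underside of the seat, each flush with a corner of the seat. Four stretchers, 40 mm wide and 27 mm tall, connect adjacent legs with their undersides at z = 177 mm, each running between the inner faces of the legs it joins and aligned with the legs' outer faces on the other axis.

B is a wooden ladder with two side rails of 36×53 mm section and 1840 mm height, set 405 mm apart overall. Between them run 6 rectangular rungs (53 mm deep, 24 mm thick), front faces flush with the rails' −y face. The bottom of the first rung is 313 mm above the floor and each subsequent rung is 283 mm higher than the one below.

The ladder is against the stool's +x side, with their −y faces flush.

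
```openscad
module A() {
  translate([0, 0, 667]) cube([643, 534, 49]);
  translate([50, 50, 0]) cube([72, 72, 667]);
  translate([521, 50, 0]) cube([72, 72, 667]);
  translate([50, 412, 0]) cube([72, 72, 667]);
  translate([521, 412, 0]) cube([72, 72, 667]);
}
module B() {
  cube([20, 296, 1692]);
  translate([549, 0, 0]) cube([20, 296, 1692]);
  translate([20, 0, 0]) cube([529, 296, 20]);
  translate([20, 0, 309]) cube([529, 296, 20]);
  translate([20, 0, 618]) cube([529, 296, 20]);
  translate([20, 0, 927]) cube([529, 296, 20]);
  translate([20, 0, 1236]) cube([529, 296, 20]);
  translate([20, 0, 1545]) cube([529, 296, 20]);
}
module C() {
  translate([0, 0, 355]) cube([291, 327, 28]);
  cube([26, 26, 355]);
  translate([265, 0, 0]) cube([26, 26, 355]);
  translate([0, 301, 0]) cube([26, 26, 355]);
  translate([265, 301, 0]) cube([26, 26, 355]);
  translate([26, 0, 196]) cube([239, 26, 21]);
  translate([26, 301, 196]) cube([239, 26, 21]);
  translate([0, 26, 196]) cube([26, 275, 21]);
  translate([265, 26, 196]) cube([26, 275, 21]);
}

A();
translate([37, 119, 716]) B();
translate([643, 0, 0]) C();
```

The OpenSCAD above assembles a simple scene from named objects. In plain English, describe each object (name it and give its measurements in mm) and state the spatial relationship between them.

A is a table with a 643×534 mm rectangular top, 49 mm thick, top surface at z = 716 mm, supported by four 72×72 mm square legs, each inset 50 mm from the nearest pair of top edges, running from the floor.

B is a bookshelf 569 mm wide overall, 296 mm deep and 1692 mm tall. The two sides are 20 mm thick vertical panels. 6 horizontal shelves of 20 mm thickness span between the inner faces of the sides; the lowest shelf sits on the floor and shelves are stacked with a clear vertical gap of 289 mm between each pair.

C is a simple wooden stool: a rectangular seat 291 mm (x) by 327 mm (y), 28 mm thick, top face at z = 383 mm, on four square legs, each 26×26 mm in cross-section. The legs rest on z = 0, each flush with a corner of the seat. Four stretchers, 26 mm wide and 21 mm tall, connect adjacent legs with their undersides at z = 196 mm, each running between the inner faces of the legs it joins and aligned with the legs' outer faces on the other axis.

The bookshelf is on top of the table, centred. The stool is against the table's +x side, with their −y faces flush.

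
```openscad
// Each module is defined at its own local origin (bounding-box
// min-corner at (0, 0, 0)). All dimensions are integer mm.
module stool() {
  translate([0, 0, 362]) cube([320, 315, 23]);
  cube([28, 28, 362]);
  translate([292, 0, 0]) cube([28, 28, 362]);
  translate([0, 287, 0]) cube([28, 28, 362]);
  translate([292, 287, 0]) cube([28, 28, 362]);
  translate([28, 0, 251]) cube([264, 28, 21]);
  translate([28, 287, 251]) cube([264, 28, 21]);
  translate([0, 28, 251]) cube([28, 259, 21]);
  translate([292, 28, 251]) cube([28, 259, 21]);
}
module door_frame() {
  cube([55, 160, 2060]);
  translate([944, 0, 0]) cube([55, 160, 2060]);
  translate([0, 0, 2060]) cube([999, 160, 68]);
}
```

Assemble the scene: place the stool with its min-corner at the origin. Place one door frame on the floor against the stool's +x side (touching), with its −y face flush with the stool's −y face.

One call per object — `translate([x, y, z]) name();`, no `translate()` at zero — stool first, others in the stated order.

stool();
translate([320, 0, 0]) door_frame();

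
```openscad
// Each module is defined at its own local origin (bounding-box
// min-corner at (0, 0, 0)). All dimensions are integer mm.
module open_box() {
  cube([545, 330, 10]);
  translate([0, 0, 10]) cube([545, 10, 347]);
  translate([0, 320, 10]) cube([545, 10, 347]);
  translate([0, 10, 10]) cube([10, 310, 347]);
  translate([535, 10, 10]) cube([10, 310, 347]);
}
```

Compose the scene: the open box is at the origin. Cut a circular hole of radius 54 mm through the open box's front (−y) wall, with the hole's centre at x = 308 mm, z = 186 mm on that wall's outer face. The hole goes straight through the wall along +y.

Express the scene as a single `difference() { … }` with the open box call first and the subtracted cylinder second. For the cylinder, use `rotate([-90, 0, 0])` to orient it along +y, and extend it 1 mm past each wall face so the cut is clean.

difference() {
  open_box();
  translate([308, -1, 186]) rotate([-90, 0, 0]) cylinder(h = 12, r = 54);
}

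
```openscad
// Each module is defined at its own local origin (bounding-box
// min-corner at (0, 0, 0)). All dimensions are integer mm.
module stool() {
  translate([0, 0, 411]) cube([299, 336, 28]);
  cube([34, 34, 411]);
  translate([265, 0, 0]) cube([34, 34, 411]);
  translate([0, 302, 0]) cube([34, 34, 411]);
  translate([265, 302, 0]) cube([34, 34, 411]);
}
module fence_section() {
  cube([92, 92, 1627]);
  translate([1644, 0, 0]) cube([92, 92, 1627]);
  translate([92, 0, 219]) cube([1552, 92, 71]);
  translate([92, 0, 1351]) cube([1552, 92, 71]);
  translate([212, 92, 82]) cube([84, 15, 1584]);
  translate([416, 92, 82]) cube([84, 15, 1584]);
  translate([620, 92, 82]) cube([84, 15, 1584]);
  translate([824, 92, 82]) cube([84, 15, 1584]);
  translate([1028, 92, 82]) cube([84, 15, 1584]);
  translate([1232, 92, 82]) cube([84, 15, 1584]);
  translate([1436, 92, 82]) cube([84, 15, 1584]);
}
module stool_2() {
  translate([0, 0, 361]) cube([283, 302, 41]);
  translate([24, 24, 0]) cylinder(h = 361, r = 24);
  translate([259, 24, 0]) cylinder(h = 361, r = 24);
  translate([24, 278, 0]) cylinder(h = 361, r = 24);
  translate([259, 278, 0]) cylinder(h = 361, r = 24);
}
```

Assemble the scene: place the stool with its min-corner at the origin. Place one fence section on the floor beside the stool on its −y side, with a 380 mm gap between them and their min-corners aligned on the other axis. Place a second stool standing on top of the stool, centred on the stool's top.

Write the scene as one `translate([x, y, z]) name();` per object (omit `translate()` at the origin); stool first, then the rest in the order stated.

stool();
translate([0, -487, 0]) fence_section();
translate([8, 17, 439]) stool_2();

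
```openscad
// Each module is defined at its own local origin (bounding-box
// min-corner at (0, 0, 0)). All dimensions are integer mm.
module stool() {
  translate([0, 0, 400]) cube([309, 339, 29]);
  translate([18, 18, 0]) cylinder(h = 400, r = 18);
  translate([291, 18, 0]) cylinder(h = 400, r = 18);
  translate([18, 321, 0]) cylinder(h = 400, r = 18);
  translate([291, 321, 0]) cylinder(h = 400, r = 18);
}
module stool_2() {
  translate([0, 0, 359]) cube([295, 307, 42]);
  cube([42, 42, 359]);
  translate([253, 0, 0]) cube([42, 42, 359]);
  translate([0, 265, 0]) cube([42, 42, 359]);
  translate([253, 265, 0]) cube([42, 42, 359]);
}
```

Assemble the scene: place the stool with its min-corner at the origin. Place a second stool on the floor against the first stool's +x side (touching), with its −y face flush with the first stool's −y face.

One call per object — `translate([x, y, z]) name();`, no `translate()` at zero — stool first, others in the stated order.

stool();
translate([309, 0, 0]) stool_2();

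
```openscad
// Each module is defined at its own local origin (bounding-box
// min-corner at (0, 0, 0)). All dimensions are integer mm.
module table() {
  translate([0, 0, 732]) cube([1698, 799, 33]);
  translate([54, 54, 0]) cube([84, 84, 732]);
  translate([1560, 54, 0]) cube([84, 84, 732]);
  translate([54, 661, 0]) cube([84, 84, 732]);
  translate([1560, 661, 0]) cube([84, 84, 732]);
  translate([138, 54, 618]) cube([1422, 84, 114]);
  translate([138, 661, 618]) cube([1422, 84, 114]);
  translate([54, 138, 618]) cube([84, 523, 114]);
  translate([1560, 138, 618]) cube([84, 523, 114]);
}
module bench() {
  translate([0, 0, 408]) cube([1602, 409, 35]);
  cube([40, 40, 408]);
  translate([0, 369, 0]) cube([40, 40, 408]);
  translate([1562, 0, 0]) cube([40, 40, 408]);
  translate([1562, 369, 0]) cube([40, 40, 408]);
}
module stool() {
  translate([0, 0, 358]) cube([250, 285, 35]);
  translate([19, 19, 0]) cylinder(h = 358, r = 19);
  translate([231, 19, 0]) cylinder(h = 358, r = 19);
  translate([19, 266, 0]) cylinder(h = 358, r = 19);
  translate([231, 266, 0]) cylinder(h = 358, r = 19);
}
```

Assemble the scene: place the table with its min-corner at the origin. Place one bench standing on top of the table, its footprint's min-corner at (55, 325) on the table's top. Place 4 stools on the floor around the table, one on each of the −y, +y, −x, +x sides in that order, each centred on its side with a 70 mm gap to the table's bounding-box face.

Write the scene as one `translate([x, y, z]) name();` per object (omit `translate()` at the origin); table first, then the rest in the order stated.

table();
translate([55, 325, 765]) bench();
translate([724, -355, 0]) stool();
translate([724, 869, 0]) stool();
translate([-320, 257, 0]) stool();
translate([1768, 257, 0]) stool();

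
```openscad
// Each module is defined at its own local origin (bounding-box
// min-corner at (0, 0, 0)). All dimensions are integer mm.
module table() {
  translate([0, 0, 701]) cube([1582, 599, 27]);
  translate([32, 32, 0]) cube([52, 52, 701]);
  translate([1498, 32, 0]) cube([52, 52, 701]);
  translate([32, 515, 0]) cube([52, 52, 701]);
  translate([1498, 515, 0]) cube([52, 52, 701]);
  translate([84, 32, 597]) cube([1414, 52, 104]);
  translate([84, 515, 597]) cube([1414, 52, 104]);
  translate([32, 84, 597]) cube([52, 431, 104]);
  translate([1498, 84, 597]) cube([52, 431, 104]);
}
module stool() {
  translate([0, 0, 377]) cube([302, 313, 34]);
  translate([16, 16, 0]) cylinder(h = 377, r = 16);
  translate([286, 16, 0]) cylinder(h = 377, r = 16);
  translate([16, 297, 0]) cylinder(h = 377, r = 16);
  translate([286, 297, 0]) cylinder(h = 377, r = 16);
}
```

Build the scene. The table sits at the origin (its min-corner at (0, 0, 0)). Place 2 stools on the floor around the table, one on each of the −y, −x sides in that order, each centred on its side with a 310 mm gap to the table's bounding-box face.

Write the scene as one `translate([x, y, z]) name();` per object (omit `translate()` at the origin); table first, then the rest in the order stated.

table();
translate([640, -623, 0]) stool();
translate([-612, 143, 0]) stool();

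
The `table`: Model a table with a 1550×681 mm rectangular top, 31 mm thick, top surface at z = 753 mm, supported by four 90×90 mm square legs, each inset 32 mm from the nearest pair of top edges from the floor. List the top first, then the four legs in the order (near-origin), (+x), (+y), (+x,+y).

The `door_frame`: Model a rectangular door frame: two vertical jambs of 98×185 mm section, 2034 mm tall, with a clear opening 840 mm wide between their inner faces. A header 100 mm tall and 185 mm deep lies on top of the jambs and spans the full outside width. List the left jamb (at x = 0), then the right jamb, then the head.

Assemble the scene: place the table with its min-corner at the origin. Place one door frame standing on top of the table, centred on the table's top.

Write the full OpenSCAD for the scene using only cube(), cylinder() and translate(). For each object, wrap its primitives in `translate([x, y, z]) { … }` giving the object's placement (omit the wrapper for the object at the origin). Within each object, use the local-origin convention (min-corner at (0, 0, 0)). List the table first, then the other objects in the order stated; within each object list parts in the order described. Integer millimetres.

translate([0, 0, 722]) cube([1550, 681, 31]);
translate([32, 32, 0]) cube([90, 90, 722]);
translate([1428, 32, 0]) cube([90, 90, 722]);
translate([32, 559, 0]) cube([90, 90, 722]);
translate([1428, 559, 0]) cube([90, 90, 722]);
translate([257, 248, 753]) {
  cube([98, 185, 2034]);
  translate([938, 0, 0]) cube([98, 185, 2034]);
  translate([0, 0, 2034]) cube([1036, 185, 100]);
}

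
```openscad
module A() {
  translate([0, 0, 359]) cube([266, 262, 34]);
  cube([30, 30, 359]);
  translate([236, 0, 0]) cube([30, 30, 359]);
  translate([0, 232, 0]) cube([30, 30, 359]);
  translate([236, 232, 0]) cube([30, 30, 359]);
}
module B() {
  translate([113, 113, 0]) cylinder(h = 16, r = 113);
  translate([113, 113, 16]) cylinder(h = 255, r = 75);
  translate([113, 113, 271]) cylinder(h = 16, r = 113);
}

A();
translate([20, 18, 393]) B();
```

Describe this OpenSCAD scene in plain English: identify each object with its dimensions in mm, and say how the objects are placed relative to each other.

A is a four-legged stool. The seat is a 266×262×34 mm slab whose top surface is at z = 393 mm; four square legs, each 30×30 mm in cross-section, run from the floor (z = 0) to the underside of the seat, each flush with a corner of the seat.

B is a spool: two coaxial disc flanges of radius 113 mm and thickness 16 mm, joined by a core cylinder of radius 75 mm and height 255 mm. The lower flange rests on z = 0 and the three cylinders share a vertical axis.

The spool is on top of the stool, centred.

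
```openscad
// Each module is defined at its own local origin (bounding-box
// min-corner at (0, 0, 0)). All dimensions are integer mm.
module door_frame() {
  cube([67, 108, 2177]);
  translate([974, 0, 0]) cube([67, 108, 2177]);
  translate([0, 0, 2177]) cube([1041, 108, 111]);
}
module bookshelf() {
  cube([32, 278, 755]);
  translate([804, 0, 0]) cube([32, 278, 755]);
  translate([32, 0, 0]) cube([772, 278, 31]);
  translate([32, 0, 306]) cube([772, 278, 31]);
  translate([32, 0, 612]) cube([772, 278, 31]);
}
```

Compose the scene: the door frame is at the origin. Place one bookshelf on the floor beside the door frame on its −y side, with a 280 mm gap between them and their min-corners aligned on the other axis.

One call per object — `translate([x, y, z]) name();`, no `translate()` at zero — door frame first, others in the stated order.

door_frame();
translate([0, -558, 0]) bookshelf();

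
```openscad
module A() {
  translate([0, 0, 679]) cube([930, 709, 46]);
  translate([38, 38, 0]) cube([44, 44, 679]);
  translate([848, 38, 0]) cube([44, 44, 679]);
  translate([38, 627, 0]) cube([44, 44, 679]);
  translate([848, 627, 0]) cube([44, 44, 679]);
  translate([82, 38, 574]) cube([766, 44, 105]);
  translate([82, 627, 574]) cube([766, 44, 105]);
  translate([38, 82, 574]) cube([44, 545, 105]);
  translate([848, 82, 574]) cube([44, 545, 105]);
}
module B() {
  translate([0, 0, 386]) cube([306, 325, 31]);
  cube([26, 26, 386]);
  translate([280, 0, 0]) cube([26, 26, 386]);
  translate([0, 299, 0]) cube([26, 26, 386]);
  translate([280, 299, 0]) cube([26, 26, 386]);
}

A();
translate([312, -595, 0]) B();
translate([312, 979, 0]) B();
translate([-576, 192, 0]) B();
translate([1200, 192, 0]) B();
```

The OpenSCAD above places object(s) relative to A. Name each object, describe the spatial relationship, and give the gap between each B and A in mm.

Each stool's nearest face is 270 mm from the table's bounding box.

A is a table. B is a stool. Four stools sit around the table at the −y, +y, −x, +x sides. The gap between each stool and the table is 270 mm.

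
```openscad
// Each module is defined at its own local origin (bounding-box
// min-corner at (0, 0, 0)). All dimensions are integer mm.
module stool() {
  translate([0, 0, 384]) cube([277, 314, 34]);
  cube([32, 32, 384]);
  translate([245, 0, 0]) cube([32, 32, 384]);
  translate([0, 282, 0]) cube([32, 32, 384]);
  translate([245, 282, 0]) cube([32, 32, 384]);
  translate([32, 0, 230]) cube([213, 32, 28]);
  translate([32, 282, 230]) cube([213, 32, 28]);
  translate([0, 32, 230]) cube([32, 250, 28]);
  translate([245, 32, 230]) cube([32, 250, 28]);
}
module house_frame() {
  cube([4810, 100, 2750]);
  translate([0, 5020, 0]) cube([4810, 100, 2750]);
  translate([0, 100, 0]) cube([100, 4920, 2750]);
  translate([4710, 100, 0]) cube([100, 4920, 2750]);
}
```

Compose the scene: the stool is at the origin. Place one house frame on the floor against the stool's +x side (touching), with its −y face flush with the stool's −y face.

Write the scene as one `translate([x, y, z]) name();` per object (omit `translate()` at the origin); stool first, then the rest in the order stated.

stool();
translate([277, 0, 0]) house_frame();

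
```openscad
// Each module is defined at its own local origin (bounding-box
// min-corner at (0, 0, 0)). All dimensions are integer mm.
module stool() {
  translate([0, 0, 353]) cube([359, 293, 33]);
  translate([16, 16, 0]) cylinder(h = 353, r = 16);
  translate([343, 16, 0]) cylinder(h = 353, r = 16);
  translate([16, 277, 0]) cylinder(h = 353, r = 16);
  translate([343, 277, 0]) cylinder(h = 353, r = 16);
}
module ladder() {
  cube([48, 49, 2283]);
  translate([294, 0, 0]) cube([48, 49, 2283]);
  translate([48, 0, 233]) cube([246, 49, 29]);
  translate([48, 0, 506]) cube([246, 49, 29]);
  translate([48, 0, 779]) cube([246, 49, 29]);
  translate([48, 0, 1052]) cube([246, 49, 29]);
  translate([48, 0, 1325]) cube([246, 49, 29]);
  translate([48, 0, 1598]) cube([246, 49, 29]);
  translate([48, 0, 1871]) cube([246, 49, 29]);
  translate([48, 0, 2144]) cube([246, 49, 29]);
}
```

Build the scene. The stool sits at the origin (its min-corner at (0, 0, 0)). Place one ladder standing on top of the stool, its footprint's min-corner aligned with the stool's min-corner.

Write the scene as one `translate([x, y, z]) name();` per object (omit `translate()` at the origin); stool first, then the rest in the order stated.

stool();
translate([0, 0, 386]) ladder();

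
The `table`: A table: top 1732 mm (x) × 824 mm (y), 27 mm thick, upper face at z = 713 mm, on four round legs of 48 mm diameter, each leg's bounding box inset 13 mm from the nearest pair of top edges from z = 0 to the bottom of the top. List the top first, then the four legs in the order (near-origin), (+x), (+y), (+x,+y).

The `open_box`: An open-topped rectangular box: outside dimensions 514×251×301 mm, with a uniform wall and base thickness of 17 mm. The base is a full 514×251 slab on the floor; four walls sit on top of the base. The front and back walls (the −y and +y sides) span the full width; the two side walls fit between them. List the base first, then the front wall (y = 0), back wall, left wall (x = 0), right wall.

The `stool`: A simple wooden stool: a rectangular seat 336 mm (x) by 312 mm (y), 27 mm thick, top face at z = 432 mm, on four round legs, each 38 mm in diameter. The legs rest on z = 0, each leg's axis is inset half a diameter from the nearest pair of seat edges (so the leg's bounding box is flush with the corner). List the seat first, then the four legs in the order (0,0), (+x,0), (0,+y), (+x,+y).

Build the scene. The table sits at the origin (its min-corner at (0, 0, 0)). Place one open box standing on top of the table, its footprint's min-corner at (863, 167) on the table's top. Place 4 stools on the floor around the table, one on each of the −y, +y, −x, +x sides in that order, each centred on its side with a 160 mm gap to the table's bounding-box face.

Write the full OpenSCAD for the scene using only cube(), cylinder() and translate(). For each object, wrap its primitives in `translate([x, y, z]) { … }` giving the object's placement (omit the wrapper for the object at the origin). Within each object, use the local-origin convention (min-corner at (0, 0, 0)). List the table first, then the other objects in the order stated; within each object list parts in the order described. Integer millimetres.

translate([0, 0, 686]) cube([1732, 824, 27]);
translate([37, 37, 0]) cylinder(h = 686, r = 24);
translate([1695, 37, 0]) cylinder(h = 686, r = 24);
translate([37, 787, 0]) cylinder(h = 686, r = 24);
translate([1695, 787, 0]) cylinder(h = 686, r = 24);
translate([863, 167, 713]) {
  cube([514, 251, 17]);
  translate([0, 0, 17]) cube([514, 17, 284]);
  translate([0, 234, 17]) cube([514, 17, 284]);
  translate([0, 17, 17]) cube([17, 217, 284]);
  translate([497, 17, 17]) cube([17, 217, 284]);
}
translate([698, -472, 0]) {
  translate([0, 0, 405]) cube([336, 312, 27]);
  translate([19, 19, 0]) cylinder(h = 405, r = 19);
  translate([317, 19, 0]) cylinder(h = 405, r = 19);
  translate([19, 293, 0]) cylinder(h = 405, r = 19);
  translate([317, 293, 0]) cylinder(h = 405, r = 19);
}
translate([698, 984, 0]) {
  translate([0, 0, 405]) cube([336, 312, 27]);
  translate([19, 19, 0]) cylinder(h = 405, r = 19);
  translate([317, 19, 0]) cylinder(h = 405, r = 19);
  translate([19, 293, 0]) cylinder(h = 405, r = 19);
  translate([317, 293, 0]) cylinder(h = 405, r = 19);
}
translate([-496, 256, 0]) {
  translate([0, 0, 405]) cube([336, 312, 27]);
  translate([19, 19, 0]) cylinder(h = 405, r = 19);
  translate([317, 19, 0]) cylinder(h = 405, r = 19);
  translate([19, 293, 0]) cylinder(h = 405, r = 19);
  translate([317, 293, 0]) cylinder(h = 405, r = 19);
}
translate([1892, 256, 0]) {
  translate([0, 0, 405]) cube([336, 312, 27]);
  translate([19, 19, 0]) cylinder(h = 405, r = 19);
  translate([317, 19, 0]) cylinder(h = 405, r = 19);
  translate([19, 293, 0]) cylinder(h = 405, r = 19);
  translate([317, 293, 0]) cylinder(h = 405, r = 19);
}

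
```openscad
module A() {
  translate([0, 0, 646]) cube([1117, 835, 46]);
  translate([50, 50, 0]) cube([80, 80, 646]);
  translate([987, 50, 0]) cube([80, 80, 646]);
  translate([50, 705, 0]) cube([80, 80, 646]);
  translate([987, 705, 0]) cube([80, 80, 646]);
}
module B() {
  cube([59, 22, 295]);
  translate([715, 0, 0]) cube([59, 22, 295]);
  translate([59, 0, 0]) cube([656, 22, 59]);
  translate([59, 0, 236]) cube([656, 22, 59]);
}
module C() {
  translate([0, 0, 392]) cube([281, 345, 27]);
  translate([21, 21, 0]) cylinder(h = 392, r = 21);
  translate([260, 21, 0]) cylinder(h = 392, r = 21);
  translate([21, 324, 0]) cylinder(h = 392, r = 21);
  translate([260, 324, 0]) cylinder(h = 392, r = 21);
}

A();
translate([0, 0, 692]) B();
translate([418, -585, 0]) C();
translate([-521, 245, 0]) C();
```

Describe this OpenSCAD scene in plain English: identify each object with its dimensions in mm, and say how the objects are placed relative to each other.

A is a table with a 1117×835 mm rectangular top, 46 mm thick, top surface at z = 692 mm, supported by four 80×80 mm square legs, each inset 50 mm from the nearest pair of top edges, running from the floor.

B is a picture frame with a 656×177 mm rectangular opening (x by z) and a uniform 59 mm border on every side. Frame depth is 22 mm along y. It is built from two vertical stiles running the full outside height and two horizontal rails spanning the gap between the stiles.

C is a four-legged stool. The seat is a 281×345×27 mm slab whose top surface is at z = 419 mm; four round legs, each 42 mm in diameter, run from the floor (z = 0) to the underside of the seat, each leg's axis is inset half a diameter from the nearest pair of seat edges (so the leg's bounding box is flush with the corner).

The picture frame is on top of the table. Two stools sit around the table at the −y, −x sides.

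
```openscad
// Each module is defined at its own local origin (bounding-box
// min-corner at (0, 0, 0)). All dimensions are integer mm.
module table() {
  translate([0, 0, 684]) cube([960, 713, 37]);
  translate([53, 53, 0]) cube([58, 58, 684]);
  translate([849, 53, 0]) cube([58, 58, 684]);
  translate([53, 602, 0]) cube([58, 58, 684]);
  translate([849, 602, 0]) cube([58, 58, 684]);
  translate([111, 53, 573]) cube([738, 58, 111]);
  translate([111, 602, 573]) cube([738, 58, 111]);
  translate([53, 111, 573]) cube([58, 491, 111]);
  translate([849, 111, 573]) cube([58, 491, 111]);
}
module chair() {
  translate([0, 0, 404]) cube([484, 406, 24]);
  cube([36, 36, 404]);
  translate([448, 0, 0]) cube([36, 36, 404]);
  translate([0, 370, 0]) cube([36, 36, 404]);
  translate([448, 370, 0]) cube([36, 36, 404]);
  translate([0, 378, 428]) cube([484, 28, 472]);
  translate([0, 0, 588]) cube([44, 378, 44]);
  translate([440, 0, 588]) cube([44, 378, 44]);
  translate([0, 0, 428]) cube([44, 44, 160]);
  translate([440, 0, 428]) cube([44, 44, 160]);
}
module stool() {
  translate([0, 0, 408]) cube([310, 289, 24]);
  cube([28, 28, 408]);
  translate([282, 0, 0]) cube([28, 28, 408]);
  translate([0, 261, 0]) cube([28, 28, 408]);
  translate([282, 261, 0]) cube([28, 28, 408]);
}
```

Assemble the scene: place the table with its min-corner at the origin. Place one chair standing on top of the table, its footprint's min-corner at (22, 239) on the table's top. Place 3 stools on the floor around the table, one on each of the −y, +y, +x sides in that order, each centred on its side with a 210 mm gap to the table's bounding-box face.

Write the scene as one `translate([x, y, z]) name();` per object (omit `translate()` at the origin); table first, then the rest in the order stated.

table();
translate([22, 239, 721]) chair();
translate([325, -499, 0]) stool();
translate([325, 923, 0]) stool();
translate([1170, 212, 0]) stool();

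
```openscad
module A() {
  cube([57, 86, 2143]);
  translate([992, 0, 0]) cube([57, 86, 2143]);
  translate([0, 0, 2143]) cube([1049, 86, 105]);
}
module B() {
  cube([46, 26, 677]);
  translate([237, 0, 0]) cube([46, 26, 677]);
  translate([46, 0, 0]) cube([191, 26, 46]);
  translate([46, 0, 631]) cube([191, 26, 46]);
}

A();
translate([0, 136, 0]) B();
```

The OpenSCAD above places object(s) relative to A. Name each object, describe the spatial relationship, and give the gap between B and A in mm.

A is a door frame. B is a picture frame. The picture frame is on the floor beside the door frame on its +y side. The gap between the picture frame and the door frame is 50 mm.

The picture frame's nearest face is 50 mm from the door frame's +y face.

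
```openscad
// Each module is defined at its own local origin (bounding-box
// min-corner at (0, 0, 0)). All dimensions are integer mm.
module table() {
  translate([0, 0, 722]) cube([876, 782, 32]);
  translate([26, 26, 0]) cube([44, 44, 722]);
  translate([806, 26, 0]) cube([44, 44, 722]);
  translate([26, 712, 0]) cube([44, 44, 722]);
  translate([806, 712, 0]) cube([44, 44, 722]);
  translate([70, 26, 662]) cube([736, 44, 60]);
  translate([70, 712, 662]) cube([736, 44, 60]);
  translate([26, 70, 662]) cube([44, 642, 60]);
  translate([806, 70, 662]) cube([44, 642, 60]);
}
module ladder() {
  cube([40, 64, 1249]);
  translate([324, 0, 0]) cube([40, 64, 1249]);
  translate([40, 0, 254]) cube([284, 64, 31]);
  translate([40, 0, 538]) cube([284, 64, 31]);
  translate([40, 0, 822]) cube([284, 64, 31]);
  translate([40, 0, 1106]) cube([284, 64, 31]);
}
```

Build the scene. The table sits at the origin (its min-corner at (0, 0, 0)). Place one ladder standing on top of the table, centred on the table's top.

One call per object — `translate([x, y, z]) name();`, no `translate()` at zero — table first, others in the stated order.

table();
translate([256, 359, 754]) ladder();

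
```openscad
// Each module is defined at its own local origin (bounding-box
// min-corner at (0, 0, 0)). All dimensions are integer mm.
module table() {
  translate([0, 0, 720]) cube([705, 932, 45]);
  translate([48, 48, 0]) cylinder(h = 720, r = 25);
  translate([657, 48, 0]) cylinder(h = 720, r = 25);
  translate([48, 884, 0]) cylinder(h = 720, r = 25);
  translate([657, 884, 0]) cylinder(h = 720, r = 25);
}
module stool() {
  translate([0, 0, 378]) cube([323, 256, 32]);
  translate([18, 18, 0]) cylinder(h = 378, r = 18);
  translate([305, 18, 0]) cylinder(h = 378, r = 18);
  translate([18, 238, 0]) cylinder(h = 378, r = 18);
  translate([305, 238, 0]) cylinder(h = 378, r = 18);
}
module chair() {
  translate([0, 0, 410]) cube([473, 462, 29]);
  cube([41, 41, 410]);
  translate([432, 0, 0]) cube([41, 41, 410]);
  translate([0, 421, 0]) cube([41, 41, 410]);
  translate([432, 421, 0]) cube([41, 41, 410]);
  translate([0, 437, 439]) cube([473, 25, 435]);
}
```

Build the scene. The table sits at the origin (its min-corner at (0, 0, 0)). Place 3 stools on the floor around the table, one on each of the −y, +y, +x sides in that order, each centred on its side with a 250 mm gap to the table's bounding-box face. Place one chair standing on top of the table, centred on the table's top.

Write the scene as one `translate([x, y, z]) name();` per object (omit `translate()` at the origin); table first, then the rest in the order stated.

table();
translate([191, -506, 0]) stool();
translate([191, 1182, 0]) stool();
translate([955, 338, 0]) stool();
translate([116, 235, 765]) chair();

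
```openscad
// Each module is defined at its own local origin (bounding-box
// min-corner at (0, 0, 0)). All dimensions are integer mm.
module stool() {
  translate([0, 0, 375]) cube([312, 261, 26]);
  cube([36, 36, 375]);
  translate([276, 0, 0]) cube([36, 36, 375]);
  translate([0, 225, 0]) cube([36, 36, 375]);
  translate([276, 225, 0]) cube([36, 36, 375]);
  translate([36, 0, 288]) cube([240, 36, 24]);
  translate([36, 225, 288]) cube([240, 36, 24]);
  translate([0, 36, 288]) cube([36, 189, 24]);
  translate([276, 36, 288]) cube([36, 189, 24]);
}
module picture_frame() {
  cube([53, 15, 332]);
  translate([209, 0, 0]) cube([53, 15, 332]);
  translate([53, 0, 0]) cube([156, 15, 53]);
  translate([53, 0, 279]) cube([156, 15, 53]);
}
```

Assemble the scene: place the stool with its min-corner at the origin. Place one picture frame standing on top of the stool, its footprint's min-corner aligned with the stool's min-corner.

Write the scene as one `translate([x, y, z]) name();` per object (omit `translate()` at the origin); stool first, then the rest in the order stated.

stool();
translate([0, 0, 401]) picture_frame();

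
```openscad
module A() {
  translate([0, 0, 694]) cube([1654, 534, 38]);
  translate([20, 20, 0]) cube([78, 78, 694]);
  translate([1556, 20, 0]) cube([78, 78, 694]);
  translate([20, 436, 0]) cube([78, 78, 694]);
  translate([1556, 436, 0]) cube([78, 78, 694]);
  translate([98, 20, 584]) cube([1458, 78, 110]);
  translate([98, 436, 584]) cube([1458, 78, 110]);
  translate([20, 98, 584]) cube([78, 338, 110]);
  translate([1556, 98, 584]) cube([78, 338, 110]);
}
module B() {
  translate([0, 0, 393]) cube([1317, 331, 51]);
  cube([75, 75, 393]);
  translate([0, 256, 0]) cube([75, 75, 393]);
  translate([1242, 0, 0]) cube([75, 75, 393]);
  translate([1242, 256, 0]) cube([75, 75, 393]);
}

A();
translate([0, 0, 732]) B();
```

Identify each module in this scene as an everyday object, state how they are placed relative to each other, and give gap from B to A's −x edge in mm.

The bench's min-x is at 0; the table's min-x is 0; gap = 0 mm.

A is a table. B is a bench. The bench is on top of the table. The gap from the bench to the table's −x edge is 0 mm.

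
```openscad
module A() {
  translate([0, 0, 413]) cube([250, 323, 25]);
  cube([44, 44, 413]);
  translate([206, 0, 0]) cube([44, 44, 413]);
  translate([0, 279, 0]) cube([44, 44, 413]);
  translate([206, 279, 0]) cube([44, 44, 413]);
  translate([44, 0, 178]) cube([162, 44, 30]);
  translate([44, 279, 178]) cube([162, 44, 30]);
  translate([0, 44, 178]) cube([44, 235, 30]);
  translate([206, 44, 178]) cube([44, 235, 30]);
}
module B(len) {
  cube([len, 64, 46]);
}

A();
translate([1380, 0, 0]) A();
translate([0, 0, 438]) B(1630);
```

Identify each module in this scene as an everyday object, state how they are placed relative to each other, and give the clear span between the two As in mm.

A is a stool. B is a beam. A beam spans the tops of two stools. The clear span between the two stools is 1130 mm.

Second stool starts at x = 1380; first ends at x = 250; clear span = 1380 − 250 = 1130 mm.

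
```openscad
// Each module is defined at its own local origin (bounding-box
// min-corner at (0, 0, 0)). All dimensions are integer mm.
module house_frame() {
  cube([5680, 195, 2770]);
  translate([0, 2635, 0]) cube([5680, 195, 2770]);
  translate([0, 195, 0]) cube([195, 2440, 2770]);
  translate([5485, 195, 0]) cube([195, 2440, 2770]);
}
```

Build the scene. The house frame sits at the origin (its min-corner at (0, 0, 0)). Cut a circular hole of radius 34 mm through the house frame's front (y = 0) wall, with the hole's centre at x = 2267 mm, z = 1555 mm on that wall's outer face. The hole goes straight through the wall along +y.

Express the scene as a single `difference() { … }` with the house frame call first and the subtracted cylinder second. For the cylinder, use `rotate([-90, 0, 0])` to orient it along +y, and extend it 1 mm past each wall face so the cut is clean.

difference() {
  house_frame();
  translate([2267, -1, 1555]) rotate([-90, 0, 0]) cylinder(h = 197, r = 34);
}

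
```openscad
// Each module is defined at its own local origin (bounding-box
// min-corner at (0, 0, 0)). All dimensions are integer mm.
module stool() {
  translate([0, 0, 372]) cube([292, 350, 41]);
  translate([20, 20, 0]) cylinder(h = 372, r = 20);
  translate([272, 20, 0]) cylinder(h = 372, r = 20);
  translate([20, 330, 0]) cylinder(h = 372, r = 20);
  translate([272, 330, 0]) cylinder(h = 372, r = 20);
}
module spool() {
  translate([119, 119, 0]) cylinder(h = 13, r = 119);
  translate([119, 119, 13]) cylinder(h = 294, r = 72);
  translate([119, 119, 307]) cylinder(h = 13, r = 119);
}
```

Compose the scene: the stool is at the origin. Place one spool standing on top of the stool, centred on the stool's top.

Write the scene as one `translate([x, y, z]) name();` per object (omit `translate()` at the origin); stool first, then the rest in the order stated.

stool();
translate([27, 56, 413]) spool();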